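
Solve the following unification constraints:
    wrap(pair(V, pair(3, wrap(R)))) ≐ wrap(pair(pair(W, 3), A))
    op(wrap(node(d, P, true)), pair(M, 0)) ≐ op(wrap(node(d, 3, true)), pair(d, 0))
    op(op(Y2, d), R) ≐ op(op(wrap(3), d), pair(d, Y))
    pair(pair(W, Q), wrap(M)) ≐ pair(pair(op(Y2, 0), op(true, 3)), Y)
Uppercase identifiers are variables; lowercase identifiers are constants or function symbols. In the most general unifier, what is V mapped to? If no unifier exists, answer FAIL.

Decompose wrap/1: pair(V, pair(3, wrap(R))) ≐ pair(pair(W, 3), A).
Decompose pair/2: V ≐ pair(W, 3),  pair(3, wrap(R)) ≐ A.
Bind V := pair(W, 3); no other remaining equation mentions V.
Bind A := pair(3, wrap(R)); no other remaining equation mentions A.
Decompose op/2: wrap(node(d, P, true)) ≐ wrap(node(d, 3, true)),  pair(M, 0) ≐ pair(d, 0).
Decompose wrap/1: node(d, P, true) ≐ node(d, 3, true).
Decompose node/3: d ≐ d,  P ≐ 3,  true ≐ true.
Delete trivial equation d ≐ d.
Bind P := 3; no other remaining equation mentions P.
Delete trivial equation true ≐ true.
Decompose pair/2: M ≐ d,  0 ≐ 0.
Bind M := d; substituting into the one remaining equation that mentions M gives: pair(pair(W, Q), wrap(d)) ≐ pair(pair(op(Y2, 0), op(true, 3)), Y).
Delete trivial equation 0 ≐ 0.
Decompose op/2: op(Y2, d) ≐ op(wrap(3), d),  R ≐ pair(d, Y).
Decompose op/2: Y2 ≐ wrap(3),  d ≐ d.
Bind Y2 := wrap(3); substituting into the one remaining equation that mentions Y2 gives: pair(pair(W, Q), wrap(d)) ≐ pair(pair(op(wrap(3), 0), op(true, 3)), Y).
Delete trivial equation d ≐ d.
Bind R := pair(d, Y); no other remaining equation mentions R. Substituting into the earlier binding gives A := pair(3, wrap(pair(d, Y))).
Decompose pair/2: pair(W, Q) ≐ pair(op(wrap(3), 0), op(true, 3)),  wrap(d) ≐ Y.
Decompose pair/2: W ≐ op(wrap(3), 0),  Q ≐ op(true, 3).
Bind W := op(wrap(3), 0); no other remaining equation mentions W. Substituting into the earlier binding gives V := pair(op(wrap(3), 0), 3).
Bind Q := op(true, 3); no other remaining equation mentions Q.
Bind Y := wrap(d). Substituting into the earlier bindings gives A := pair(3, wrap(pair(d, wrap(d)))), R := pair(d, wrap(d)).
MGU = { V ↦ pair(op(wrap(3), 0), 3), A ↦ pair(3, wrap(pair(d, wrap(d)))), P ↦ 3, M ↦ d, Y2 ↦ wrap(3), R ↦ pair(d, wrap(d)), W ↦ op(wrap(3), 0), Q ↦ op(true, 3), Y ↦ wrap(d) }, so V ↦ pair(op(wrap(3), 0), 3).

pair(op(wrap(3), 0), 3)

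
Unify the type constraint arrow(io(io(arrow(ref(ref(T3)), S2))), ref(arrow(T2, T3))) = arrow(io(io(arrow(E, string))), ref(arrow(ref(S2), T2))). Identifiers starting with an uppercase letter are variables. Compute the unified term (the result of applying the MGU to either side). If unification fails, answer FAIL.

Decompose arrow/2: io(io(arrow(ref(ref(T3)), S2))) = io(io(arrow(E, string))),  ref(arrow(T2, T3)) = ref(arrow(ref(S2), T2)).
Decompose io/1: io(arrow(ref(ref(T3)), S2)) = io(arrow(E, string)).
Decompose io/1: arrow(ref(ref(T3)), S2) = arrow(E, string).
Decompose arrow/2: ref(ref(T3)) = E,  S2 = string.
Bind E := ref(ref(T3)); no other remaining equation mentions E.
Bind S2 := string; substituting into the remaining equation gives: ref(arrow(T2, T3)) = ref(arrow(ref(string), T2)).
Decompose ref/1: arrow(T2, T3) = arrow(ref(string), T2).
Decompose arrow/2: T2 = ref(string),  T3 = T2.
Bind T2 := ref(string); substituting into the remaining equation gives: T3 = ref(string).
Bind T3 := ref(string). Substituting into the earlier binding gives E := ref(ref(ref(string))).
Applying the MGU to either side gives arrow(io(io(arrow(ref(ref(ref(string))), string))), ref(arrow(ref(string), ref(string)))).

arrow(io(io(arrow(ref(ref(ref(string))), string))), ref(arrow(ref(string), ref(string))))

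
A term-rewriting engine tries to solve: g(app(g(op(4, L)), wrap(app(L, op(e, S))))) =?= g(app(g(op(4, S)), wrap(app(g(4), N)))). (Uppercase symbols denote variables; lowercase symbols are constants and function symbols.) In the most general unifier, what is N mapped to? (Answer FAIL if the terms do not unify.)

Decompose g/1: app(g(op(4, L)), wrap(app(L, op(e, S)))) =?= app(g(op(4, S)), wrap(app(g(4), N))).
Decompose app/2: g(op(4, L)) =?= g(op(4, S)),  wrap(app(L, op(e, S))) =?= wrap(app(g(4), N)).
Decompose g/1: op(4, L) =?= op(4, S).
Decompose op/2: 4 =?= 4,  L =?= S.
Delete trivial equation 4 =?= 4.
Bind L := S; substituting into the remaining equation gives: wrap(app(S, op(e, S))) =?= wrap(app(g(4), N)).
Decompose wrap/1: app(S, op(e, S)) =?= app(g(4), N).
Decompose app/2: S =?= g(4),  op(e, S) =?= N.
Bind S := g(4); substituting into the remaining equation gives: op(e, g(4)) =?= N. Substituting into the earlier binding gives L := g(4).
Bind N := op(e, g(4)).
MGU = { L ↦ g(4), S ↦ g(4), N ↦ op(e, g(4)) }, so N ↦ op(e, g(4)).

op(e, g(4))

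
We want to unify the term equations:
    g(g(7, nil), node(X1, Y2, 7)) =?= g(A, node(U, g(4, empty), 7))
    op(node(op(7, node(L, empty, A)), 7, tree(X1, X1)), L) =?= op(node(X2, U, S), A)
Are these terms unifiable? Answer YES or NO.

Decompose g/2: g(7, nil) =?= A,  node(X1, Y2, 7) =?= node(U, g(4, empty), 7).
Bind A := g(7, nil); substituting into the one remaining equation that mentions A gives: op(node(op(7, node(L, empty, g(7, nil))), 7, tree(X1, X1)), L) =?= op(node(X2, U, S), g(7, nil)).
Decompose node/3: X1 =?= U,  Y2 =?= g(4, empty),  7 =?= 7.
Bind X1 := U; substituting into the one remaining equation that mentions X1 gives: op(node(op(7, node(L, empty, g(7, nil))), 7, tree(U, U)), L) =?= op(node(X2, U, S), g(7, nil)).
Bind Y2 := g(4, empty); no other remaining equation mentions Y2.
Delete trivial equation 7 =?= 7.
Decompose op/2: node(op(7, node(L, empty, g(7, nil))), 7, tree(U, U)) =?= node(X2, U, S),  L =?= g(7, nil).
Decompose node/3: op(7, node(L, empty, g(7, nil))) =?= X2,  7 =?= U,  tree(U, U) =?= S.
Bind X2 := op(7, node(L, empty, g(7, nil))); no other remaining equation mentions X2.
Bind U := 7; substituting into the one remaining equation that mentions U gives: tree(7, 7) =?= S. Substituting into the earlier binding gives X1 := 7.
Bind S := tree(7, 7); no other remaining equation mentions S.
Bind L := g(7, nil). Substituting into the earlier binding gives X2 := op(7, node(g(7, nil), empty, g(7, nil))).
No equations remain and no clash or occurs-check failure arose, so a unifier exists.

YES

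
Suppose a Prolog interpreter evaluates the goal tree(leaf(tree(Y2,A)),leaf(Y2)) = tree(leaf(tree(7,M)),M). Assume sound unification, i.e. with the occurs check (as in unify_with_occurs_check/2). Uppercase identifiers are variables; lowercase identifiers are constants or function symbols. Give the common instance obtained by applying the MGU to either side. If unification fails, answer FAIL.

tree(leaf(tree(7,leaf(7))),leaf(7))

Decompose tree/2: leaf(tree(Y2,A)) = leaf(tree(7,M)),  leaf(Y2) = M.
Decompose leaf/1: tree(Y2,A) = tree(7,M).
Decompose tree/2: Y2 = 7,  A = M.
Bind Y2 := 7; substituting into the one remaining equation that mentions Y2 gives: leaf(7) = M.
Bind A := M; no other remaining equation mentions A.
Bind M := leaf(7). Substituting into the earlier binding gives A := leaf(7).
Applying the MGU to either side gives tree(leaf(tree(7,leaf(7))),leaf(7)).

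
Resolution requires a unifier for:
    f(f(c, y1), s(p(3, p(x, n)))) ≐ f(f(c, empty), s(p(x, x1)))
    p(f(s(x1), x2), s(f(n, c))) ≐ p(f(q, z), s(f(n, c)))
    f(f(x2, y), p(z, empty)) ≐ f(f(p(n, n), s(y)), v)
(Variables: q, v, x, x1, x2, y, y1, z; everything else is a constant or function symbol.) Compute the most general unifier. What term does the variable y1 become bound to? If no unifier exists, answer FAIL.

FAIL

Decompose f/2: f(c, y1) ≐ f(c, empty),  s(p(3, p(x, n))) ≐ s(p(x, x1)).
Decompose f/2: c ≐ c,  y1 ≐ empty.
Delete trivial equation c ≐ c.
Bind y1 := empty; no other remaining equation mentions y1.
Decompose s/1: p(3, p(x, n)) ≐ p(x, x1).
Decompose p/2: 3 ≐ x,  p(x, n) ≐ x1.
Bind x := 3; substituting into the one remaining equation that mentions x gives: p(3, n) ≐ x1.
Bind x1 := p(3, n); substituting into the one remaining equation that mentions x1 gives: p(f(s(p(3, n)), x2), s(f(n, c))) ≐ p(f(q, z), s(f(n, c))).
Decompose p/2: f(s(p(3, n)), x2) ≐ f(q, z),  s(f(n, c)) ≐ s(f(n, c)).
Decompose f/2: s(p(3, n)) ≐ q,  x2 ≐ z.
Bind q := s(p(3, n)); no other remaining equation mentions q.
Bind x2 := z; substituting into the one remaining equation that mentions x2 gives: f(f(z, y), p(z, empty)) ≐ f(f(p(n, n), s(y)), v).
Delete trivial equation s(f(n, c)) ≐ s(f(n, c)).
Decompose f/2: f(z, y) ≐ f(p(n, n), s(y)),  p(z, empty) ≐ v.
Decompose f/2: z ≐ p(n, n),  y ≐ s(y).
Bind z := p(n, n); substituting into the one remaining equation that mentions z gives: p(p(n, n), empty) ≐ v. Substituting into the earlier binding gives x2 := p(n, n).
Occurs check fails: y occurs in s(y); the equation y ≐ s(y) has no finite solution.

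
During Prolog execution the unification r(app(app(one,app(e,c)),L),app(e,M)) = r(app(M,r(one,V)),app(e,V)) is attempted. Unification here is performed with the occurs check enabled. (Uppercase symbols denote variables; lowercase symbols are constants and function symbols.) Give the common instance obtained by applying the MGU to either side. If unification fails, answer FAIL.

r(app(app(one,app(e,c)),r(one,app(one,app(e,c)))),app(e,app(one,app(e,c))))

Decompose r/2: app(app(one,app(e,c)),L) = app(M,r(one,V)),  app(e,M) = app(e,V).
Decompose app/2: app(one,app(e,c)) = M,  L = r(one,V).
Bind M := app(one,app(e,c)); substituting into the one remaining equation that mentions M gives: app(e,app(one,app(e,c))) = app(e,V).
Bind L := r(one,V); no other remaining equation mentions L.
Decompose app/2: e = e,  app(one,app(e,c)) = V.
Delete trivial equation e = e.
Bind V := app(one,app(e,c)). Substituting into the earlier binding gives L := r(one,app(one,app(e,c))).
Applying the MGU to either side gives r(app(app(one,app(e,c)),r(one,app(one,app(e,c)))),app(e,app(one,app(e,c)))).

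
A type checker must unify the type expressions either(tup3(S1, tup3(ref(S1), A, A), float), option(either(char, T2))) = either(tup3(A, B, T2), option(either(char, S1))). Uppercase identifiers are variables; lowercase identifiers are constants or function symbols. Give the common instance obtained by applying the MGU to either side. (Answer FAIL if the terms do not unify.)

either(tup3(float, tup3(ref(float), float, float), float), option(either(char, float)))

Decompose either/2: tup3(S1, tup3(ref(S1), A, A), float) = tup3(A, B, T2),  option(either(char, T2)) = option(either(char, S1)).
Decompose tup3/3: S1 = A,  tup3(ref(S1), A, A) = B,  float = T2.
Bind S1 := A; substituting into the 2 remaining equations that mention S1 gives: tup3(ref(A), A, A) = B,  option(either(char, T2)) = option(either(char, A)).
Bind B := tup3(ref(A), A, A); no other remaining equation mentions B.
Bind T2 := float; substituting into the remaining equation gives: option(either(char, float)) = option(either(char, A)).
Decompose option/1: either(char, float) = either(char, A).
Decompose either/2: char = char,  float = A.
Delete trivial equation char = char.
Bind A := float. Substituting into the earlier bindings gives S1 := float, B := tup3(ref(float), float, float).
Applying the MGU to either side gives either(tup3(float, tup3(ref(float), float, float), float), option(either(char, float))).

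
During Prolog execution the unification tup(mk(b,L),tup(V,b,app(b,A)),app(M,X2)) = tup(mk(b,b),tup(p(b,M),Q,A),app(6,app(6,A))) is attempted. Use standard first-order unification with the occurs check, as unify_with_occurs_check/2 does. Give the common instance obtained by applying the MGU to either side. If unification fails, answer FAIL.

FAIL

Decompose tup/3: mk(b,L) = mk(b,b),  tup(V,b,app(b,A)) = tup(p(b,M),Q,A),  app(M,X2) = app(6,app(6,A)).
Decompose mk/2: b = b,  L = b.
Delete trivial equation b = b.
Bind L := b; no other remaining equation mentions L.
Decompose tup/3: V = p(b,M),  b = Q,  app(b,A) = A.
Bind V := p(b,M); no other remaining equation mentions V.
Bind Q := b; no other remaining equation mentions Q.
Occurs check fails: A occurs in app(b,A); the equation A = app(b,A) has no finite solution.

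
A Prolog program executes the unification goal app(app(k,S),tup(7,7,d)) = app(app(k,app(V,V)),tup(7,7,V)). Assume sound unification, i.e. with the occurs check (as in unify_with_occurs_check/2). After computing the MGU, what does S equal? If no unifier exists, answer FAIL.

Decompose app/2: app(k,S) = app(k,app(V,V)),  tup(7,7,d) = tup(7,7,V).
Decompose app/2: k = k,  S = app(V,V).
Delete trivial equation k = k.
Bind S := app(V,V); no other remaining equation mentions S.
Decompose tup/3: 7 = 7,  7 = 7,  d = V.
Delete trivial equation 7 = 7.
Delete trivial equation 7 = 7.
Bind V := d. Substituting into the earlier binding gives S := app(d,d).
MGU = { S = app(d,d), V = d }, so S = app(d,d).

app(d,d)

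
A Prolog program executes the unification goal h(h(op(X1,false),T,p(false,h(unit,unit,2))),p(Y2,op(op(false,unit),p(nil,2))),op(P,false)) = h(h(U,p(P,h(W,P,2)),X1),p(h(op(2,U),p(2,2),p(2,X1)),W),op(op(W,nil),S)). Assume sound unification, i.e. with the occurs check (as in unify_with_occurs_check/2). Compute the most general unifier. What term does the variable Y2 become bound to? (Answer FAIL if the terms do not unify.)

Decompose h/3: h(op(X1,false),T,p(false,h(unit,unit,2))) = h(U,p(P,h(W,P,2)),X1),  p(Y2,op(op(false,unit),p(nil,2))) = p(h(op(2,U),p(2,2),p(2,X1)),W),  op(P,false) = op(op(W,nil),S).
Decompose h/3: op(X1,false) = U,  T = p(P,h(W,P,2)),  p(false,h(unit,unit,2)) = X1.
Bind U := op(X1,false); substituting into the one remaining equation that mentions U gives: p(Y2,op(op(false,unit),p(nil,2))) = p(h(op(2,op(X1,false)),p(2,2),p(2,X1)),W).
Bind T := p(P,h(W,P,2)); no other remaining equation mentions T.
Bind X1 := p(false,h(unit,unit,2)); substituting into the one remaining equation that mentions X1 gives: p(Y2,op(op(false,unit),p(nil,2))) = p(h(op(2,op(p(false,h(unit,unit,2)),false)),p(2,2),p(2,p(false,h(unit,unit,2)))),W). Substituting into the earlier binding gives U := op(p(false,h(unit,unit,2)),false).
Decompose p/2: Y2 = h(op(2,op(p(false,h(unit,unit,2)),false)),p(2,2),p(2,p(false,h(unit,unit,2)))),  op(op(false,unit),p(nil,2)) = W.
Bind Y2 := h(op(2,op(p(false,h(unit,unit,2)),false)),p(2,2),p(2,p(false,h(unit,unit,2)))); no other remaining equation mentions Y2.
Bind W := op(op(false,unit),p(nil,2)); substituting into the remaining equation gives: op(P,false) = op(op(op(op(false,unit),p(nil,2)),nil),S). Substituting into the earlier binding gives T := p(P,h(op(op(false,unit),p(nil,2)),P,2)).
Decompose op/2: P = op(op(op(false,unit),p(nil,2)),nil),  false = S.
Bind P := op(op(op(false,unit),p(nil,2)),nil); no other remaining equation mentions P. Substituting into the earlier binding gives T := p(op(op(op(false,unit),p(nil,2)),nil),h(op(op(false,unit),p(nil,2)),op(op(op(false,unit),p(nil,2)),nil),2)).
Bind S := false.
MGU = { U -> op(p(false,h(unit,unit,2)),false), T -> p(op(op(op(false,unit),p(nil,2)),nil),h(op(op(false,unit),p(nil,2)),op(op(op(false,unit),p(nil,2)),nil),2)), X1 -> p(false,h(unit,unit,2)), Y2 -> h(op(2,op(p(false,h(unit,unit,2)),false)),p(2,2),p(2,p(false,h(unit,unit,2)))), W -> op(op(false,unit),p(nil,2)), P -> op(op(op(false,unit),p(nil,2)),nil), S -> false }, so Y2 -> h(op(2,op(p(false,h(unit,unit,2)),false)),p(2,2),p(2,p(false,h(unit,unit,2)))).

h(op(2,op(p(false,h(unit,unit,2)),false)),p(2,2),p(2,p(false,h(unit,unit,2))))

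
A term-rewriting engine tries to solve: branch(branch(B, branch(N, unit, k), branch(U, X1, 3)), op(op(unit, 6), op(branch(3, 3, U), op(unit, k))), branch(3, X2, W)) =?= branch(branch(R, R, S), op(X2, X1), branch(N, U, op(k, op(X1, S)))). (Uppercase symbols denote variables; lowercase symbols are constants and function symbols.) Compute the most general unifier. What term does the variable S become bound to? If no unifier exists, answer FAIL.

Decompose branch/3: branch(B, branch(N, unit, k), branch(U, X1, 3)) =?= branch(R, R, S),  op(op(unit, 6), op(branch(3, 3, U), op(unit, k))) =?= op(X2, X1),  branch(3, X2, W) =?= branch(N, U, op(k, op(X1, S))).
Decompose branch/3: B =?= R,  branch(N, unit, k) =?= R,  branch(U, X1, 3) =?= S.
Bind B := R; no other remaining equation mentions B.
Bind R := branch(N, unit, k); no other remaining equation mentions R. Substituting into the earlier binding gives B := branch(N, unit, k).
Bind S := branch(U, X1, 3); substituting into the one remaining equation that mentions S gives: branch(3, X2, W) =?= branch(N, U, op(k, op(X1, branch(U, X1, 3)))).
Decompose op/2: op(unit, 6) =?= X2,  op(branch(3, 3, U), op(unit, k)) =?= X1.
Bind X2 := op(unit, 6); substituting into the one remaining equation that mentions X2 gives: branch(3, op(unit, 6), W) =?= branch(N, U, op(k, op(X1, branch(U, X1, 3)))).
Bind X1 := op(branch(3, 3, U), op(unit, k)); substituting into the remaining equation gives: branch(3, op(unit, 6), W) =?= branch(N, U, op(k, op(op(branch(3, 3, U), op(unit, k)), branch(U, op(branch(3, 3, U), op(unit, k)), 3)))). Substituting into the earlier binding gives S := branch(U, op(branch(3, 3, U), op(unit, k)), 3).
Decompose branch/3: 3 =?= N,  op(unit, 6) =?= U,  W =?= op(k, op(op(branch(3, 3, U), op(unit, k)), branch(U, op(branch(3, 3, U), op(unit, k)), 3))).
Bind N := 3; no other remaining equation mentions N. Substituting into the earlier bindings gives B := branch(3, unit, k), R := branch(3, unit, k).
Bind U := op(unit, 6); substituting into the remaining equation gives: W =?= op(k, op(op(branch(3, 3, op(unit, 6)), op(unit, k)), branch(op(unit, 6), op(branch(3, 3, op(unit, 6)), op(unit, k)), 3))). Substituting into the earlier bindings gives S := branch(op(unit, 6), op(branch(3, 3, op(unit, 6)), op(unit, k)), 3), X1 := op(branch(3, 3, op(unit, 6)), op(unit, k)).
Bind W := op(k, op(op(branch(3, 3, op(unit, 6)), op(unit, k)), branch(op(unit, 6), op(branch(3, 3, op(unit, 6)), op(unit, k)), 3))).
MGU = { B ↦ branch(3, unit, k), R ↦ branch(3, unit, k), S ↦ branch(op(unit, 6), op(branch(3, 3, op(unit, 6)), op(unit, k)), 3), X2 ↦ op(unit, 6), X1 ↦ op(branch(3, 3, op(unit, 6)), op(unit, k)), N ↦ 3, U ↦ op(unit, 6), W ↦ op(k, op(op(branch(3, 3, op(unit, 6)), op(unit, k)), branch(op(unit, 6), op(branch(3, 3, op(unit, 6)), op(unit, k)), 3))) }, so S ↦ branch(op(unit, 6), op(branch(3, 3, op(unit, 6)), op(unit, k)), 3).

branch(op(unit, 6), op(branch(3, 3, op(unit, 6)), op(unit, k)), 3)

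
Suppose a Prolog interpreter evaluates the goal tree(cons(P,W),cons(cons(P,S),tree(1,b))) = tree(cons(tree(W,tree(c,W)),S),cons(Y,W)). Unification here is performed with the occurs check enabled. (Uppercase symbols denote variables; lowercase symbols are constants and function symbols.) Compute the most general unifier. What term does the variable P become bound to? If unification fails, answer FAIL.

Decompose tree/2: cons(P,W) = cons(tree(W,tree(c,W)),S),  cons(cons(P,S),tree(1,b)) = cons(Y,W).
Decompose cons/2: P = tree(W,tree(c,W)),  W = S.
Bind P := tree(W,tree(c,W)); substituting into the one remaining equation that mentions P gives: cons(cons(tree(W,tree(c,W)),S),tree(1,b)) = cons(Y,W).
Bind W := S; substituting into the remaining equation gives: cons(cons(tree(S,tree(c,S)),S),tree(1,b)) = cons(Y,S). Substituting into the earlier binding gives P := tree(S,tree(c,S)).
Decompose cons/2: cons(tree(S,tree(c,S)),S) = Y,  tree(1,b) = S.
Bind Y := cons(tree(S,tree(c,S)),S); no other remaining equation mentions Y.
Bind S := tree(1,b). Substituting into the earlier bindings gives P := tree(tree(1,b),tree(c,tree(1,b))), W := tree(1,b), Y := cons(tree(tree(1,b),tree(c,tree(1,b))),tree(1,b)).
MGU = { P = tree(tree(1,b),tree(c,tree(1,b))), W = tree(1,b), Y = cons(tree(tree(1,b),tree(c,tree(1,b))),tree(1,b)), S = tree(1,b) }, so P = tree(tree(1,b),tree(c,tree(1,b))).

tree(tree(1,b),tree(c,tree(1,b)))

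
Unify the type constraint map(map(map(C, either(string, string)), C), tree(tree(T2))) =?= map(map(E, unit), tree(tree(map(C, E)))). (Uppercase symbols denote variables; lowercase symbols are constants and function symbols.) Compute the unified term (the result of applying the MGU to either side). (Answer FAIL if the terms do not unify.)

Decompose map/2: map(map(C, either(string, string)), C) =?= map(E, unit),  tree(tree(T2)) =?= tree(tree(map(C, E))).
Decompose map/2: map(C, either(string, string)) =?= E,  C =?= unit.
Bind E := map(C, either(string, string)); substituting into the one remaining equation that mentions E gives: tree(tree(T2)) =?= tree(tree(map(C, map(C, either(string, string))))).
Bind C := unit; substituting into the remaining equation gives: tree(tree(T2)) =?= tree(tree(map(unit, map(unit, either(string, string))))). Substituting into the earlier binding gives E := map(unit, either(string, string)).
Decompose tree/1: tree(T2) =?= tree(map(unit, map(unit, either(string, string)))).
Decompose tree/1: T2 =?= map(unit, map(unit, either(string, string))).
Bind T2 := map(unit, map(unit, either(string, string))).
Applying the MGU to either side gives map(map(map(unit, either(string, string)), unit), tree(tree(map(unit, map(unit, either(string, string)))))).

map(map(map(unit, either(string, string)), unit), tree(tree(map(unit, map(unit, either(string, string))))))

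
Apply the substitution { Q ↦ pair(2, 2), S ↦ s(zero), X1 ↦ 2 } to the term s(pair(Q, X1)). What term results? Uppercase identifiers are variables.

s(pair(pair(2, 2), 2))

Replace each occurrence of Q with pair(2, 2).
Replace each occurrence of X1 with 2.
Result: s(pair(pair(2, 2), 2)).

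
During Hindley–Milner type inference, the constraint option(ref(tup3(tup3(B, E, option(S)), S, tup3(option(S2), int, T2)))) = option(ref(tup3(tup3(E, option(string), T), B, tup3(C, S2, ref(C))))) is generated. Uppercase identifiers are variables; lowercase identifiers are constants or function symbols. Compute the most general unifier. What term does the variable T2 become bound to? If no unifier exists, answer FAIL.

ref(option(int))

Decompose option/1: ref(tup3(tup3(B, E, option(S)), S, tup3(option(S2), int, T2))) = ref(tup3(tup3(E, option(string), T), B, tup3(C, S2, ref(C)))).
Decompose ref/1: tup3(tup3(B, E, option(S)), S, tup3(option(S2), int, T2)) = tup3(tup3(E, option(string), T), B, tup3(C, S2, ref(C))).
Decompose tup3/3: tup3(B, E, option(S)) = tup3(E, option(string), T),  S = B,  tup3(option(S2), int, T2) = tup3(C, S2, ref(C)).
Decompose tup3/3: B = E,  E = option(string),  option(S) = T.
Bind B := E; substituting into the one remaining equation that mentions B gives: S = E.
Bind E := option(string); substituting into the one remaining equation that mentions E gives: S = option(string). Substituting into the earlier binding gives B := option(string).
Bind T := option(S); no other remaining equation mentions T.
Bind S := option(string); no other remaining equation mentions S. Substituting into the earlier binding gives T := option(option(string)).
Decompose tup3/3: option(S2) = C,  int = S2,  T2 = ref(C).
Bind C := option(S2); substituting into the one remaining equation that mentions C gives: T2 = ref(option(S2)).
Bind S2 := int; substituting into the remaining equation gives: T2 = ref(option(int)). Substituting into the earlier binding gives C := option(int).
Bind T2 := ref(option(int)).
MGU = { B := option(string), E := option(string), T := option(option(string)), S := option(string), C := option(int), S2 := int, T2 := ref(option(int)) }, so T2 := ref(option(int)).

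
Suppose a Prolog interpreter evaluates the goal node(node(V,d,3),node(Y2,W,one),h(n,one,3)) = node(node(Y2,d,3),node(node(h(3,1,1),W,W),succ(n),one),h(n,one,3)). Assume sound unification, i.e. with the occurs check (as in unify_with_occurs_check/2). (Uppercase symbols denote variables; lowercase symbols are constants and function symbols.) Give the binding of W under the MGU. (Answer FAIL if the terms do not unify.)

Decompose node/3: node(V,d,3) = node(Y2,d,3),  node(Y2,W,one) = node(node(h(3,1,1),W,W),succ(n),one),  h(n,one,3) = h(n,one,3).
Decompose node/3: V = Y2,  d = d,  3 = 3.
Bind V := Y2; no other remaining equation mentions V.
Delete trivial equation d = d.
Delete trivial equation 3 = 3.
Decompose node/3: Y2 = node(h(3,1,1),W,W),  W = succ(n),  one = one.
Bind Y2 := node(h(3,1,1),W,W); no other remaining equation mentions Y2. Substituting into the earlier binding gives V := node(h(3,1,1),W,W).
Bind W := succ(n); no other remaining equation mentions W. Substituting into the earlier bindings gives V := node(h(3,1,1),succ(n),succ(n)), Y2 := node(h(3,1,1),succ(n),succ(n)).
Delete trivial equation one = one.
Delete trivial equation h(n,one,3) = h(n,one,3).
MGU = { V = node(h(3,1,1),succ(n),succ(n)), Y2 = node(h(3,1,1),succ(n),succ(n)), W = succ(n) }, so W = succ(n).

succ(n)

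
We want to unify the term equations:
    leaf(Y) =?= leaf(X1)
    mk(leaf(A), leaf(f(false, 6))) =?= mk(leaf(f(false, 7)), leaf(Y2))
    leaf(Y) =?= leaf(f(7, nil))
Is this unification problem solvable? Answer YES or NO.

YES

Decompose leaf/1: Y =?= X1.
Bind Y := X1; substituting into the one remaining equation that mentions Y gives: leaf(X1) =?= leaf(f(7, nil)).
Decompose mk/2: leaf(A) =?= leaf(f(false, 7)),  leaf(f(false, 6)) =?= leaf(Y2).
Decompose leaf/1: A =?= f(false, 7).
Bind A := f(false, 7); no other remaining equation mentions A.
Decompose leaf/1: f(false, 6) =?= Y2.
Bind Y2 := f(false, 6); no other remaining equation mentions Y2.
Decompose leaf/1: X1 =?= f(7, nil).
Bind X1 := f(7, nil). Substituting into the earlier binding gives Y := f(7, nil).
No equations remain and no clash or occurs-check failure arose, so a unifier exists.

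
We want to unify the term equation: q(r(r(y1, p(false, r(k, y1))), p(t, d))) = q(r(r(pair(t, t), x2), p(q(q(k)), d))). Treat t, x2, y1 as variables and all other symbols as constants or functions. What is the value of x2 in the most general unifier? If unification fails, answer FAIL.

p(false, r(k, pair(q(q(k)), q(q(k)))))

Decompose q/1: r(r(y1, p(false, r(k, y1))), p(t, d)) = r(r(pair(t, t), x2), p(q(q(k)), d)).
Decompose r/2: r(y1, p(false, r(k, y1))) = r(pair(t, t), x2),  p(t, d) = p(q(q(k)), d).
Decompose r/2: y1 = pair(t, t),  p(false, r(k, y1)) = x2.
Bind y1 := pair(t, t); substituting into the one remaining equation that mentions y1 gives: p(false, r(k, pair(t, t))) = x2.
Bind x2 := p(false, r(k, pair(t, t))); no other remaining equation mentions x2.
Decompose p/2: t = q(q(k)),  d = d.
Bind t := q(q(k)); no other remaining equation mentions t. Substituting into the earlier bindings gives y1 := pair(q(q(k)), q(q(k))), x2 := p(false, r(k, pair(q(q(k)), q(q(k))))).
Delete trivial equation d = d.
MGU = { y1 -> pair(q(q(k)), q(q(k))), x2 -> p(false, r(k, pair(q(q(k)), q(q(k))))), t -> q(q(k)) }, so x2 -> p(false, r(k, pair(q(q(k)), q(q(k))))).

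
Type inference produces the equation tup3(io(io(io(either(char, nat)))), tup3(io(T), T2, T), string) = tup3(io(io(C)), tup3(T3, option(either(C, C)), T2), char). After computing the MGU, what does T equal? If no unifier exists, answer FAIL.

Decompose tup3/3: io(io(io(either(char, nat)))) = io(io(C)),  tup3(io(T), T2, T) = tup3(T3, option(either(C, C)), T2),  string = char.
Decompose io/1: io(io(either(char, nat))) = io(C).
Decompose io/1: io(either(char, nat)) = C.
Bind C := io(either(char, nat)); substituting into the one remaining equation that mentions C gives: tup3(io(T), T2, T) = tup3(T3, option(either(io(either(char, nat)), io(either(char, nat)))), T2).
Decompose tup3/3: io(T) = T3,  T2 = option(either(io(either(char, nat)), io(either(char, nat)))),  T = T2.
Bind T3 := io(T); no other remaining equation mentions T3.
Bind T2 := option(either(io(either(char, nat)), io(either(char, nat)))); substituting into the one remaining equation that mentions T2 gives: T = option(either(io(either(char, nat)), io(either(char, nat)))).
Bind T := option(either(io(either(char, nat)), io(either(char, nat)))); no other remaining equation mentions T. Substituting into the earlier binding gives T3 := io(option(either(io(either(char, nat)), io(either(char, nat))))).
Clash: constants string and char differ; no unifier exists.

FAIL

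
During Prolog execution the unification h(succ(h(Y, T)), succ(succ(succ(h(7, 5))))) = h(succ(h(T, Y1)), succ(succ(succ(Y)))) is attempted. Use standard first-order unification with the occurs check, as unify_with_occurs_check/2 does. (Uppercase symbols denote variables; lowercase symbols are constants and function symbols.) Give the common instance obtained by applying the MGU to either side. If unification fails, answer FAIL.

Decompose h/2: succ(h(Y, T)) = succ(h(T, Y1)),  succ(succ(succ(h(7, 5)))) = succ(succ(succ(Y))).
Decompose succ/1: h(Y, T) = h(T, Y1).
Decompose h/2: Y = T,  T = Y1.
Bind Y := T; substituting into the one remaining equation that mentions Y gives: succ(succ(succ(h(7, 5)))) = succ(succ(succ(T))).
Bind T := Y1; substituting into the remaining equation gives: succ(succ(succ(h(7, 5)))) = succ(succ(succ(Y1))). Substituting into the earlier binding gives Y := Y1.
Decompose succ/1: succ(succ(h(7, 5))) = succ(succ(Y1)).
Decompose succ/1: succ(h(7, 5)) = succ(Y1).
Decompose succ/1: h(7, 5) = Y1.
Bind Y1 := h(7, 5). Substituting into the earlier bindings gives Y := h(7, 5), T := h(7, 5).
Applying the MGU to either side gives h(succ(h(h(7, 5), h(7, 5))), succ(succ(succ(h(7, 5))))).

h(succ(h(h(7, 5), h(7, 5))), succ(succ(succ(h(7, 5)))))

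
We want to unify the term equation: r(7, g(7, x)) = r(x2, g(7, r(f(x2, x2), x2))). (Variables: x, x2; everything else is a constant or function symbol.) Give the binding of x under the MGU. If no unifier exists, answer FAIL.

Decompose r/2: 7 = x2,  g(7, x) = g(7, r(f(x2, x2), x2)).
Bind x2 := 7; substituting into the remaining equation gives: g(7, x) = g(7, r(f(7, 7), 7)).
Decompose g/2: 7 = 7,  x = r(f(7, 7), 7).
Delete trivial equation 7 = 7.
Bind x := r(f(7, 7), 7).
MGU = { x2 ↦ 7, x ↦ r(f(7, 7), 7) }, so x ↦ r(f(7, 7), 7).

r(f(7, 7), 7)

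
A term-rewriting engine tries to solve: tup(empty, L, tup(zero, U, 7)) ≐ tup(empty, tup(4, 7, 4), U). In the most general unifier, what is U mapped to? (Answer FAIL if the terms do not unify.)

FAIL

Decompose tup/3: empty ≐ empty,  L ≐ tup(4, 7, 4),  tup(zero, U, 7) ≐ U.
Delete trivial equation empty ≐ empty.
Bind L := tup(4, 7, 4); no other remaining equation mentions L.
Occurs check fails: U occurs in tup(zero, U, 7); the equation U ≐ tup(zero, U, 7) has no finite solution.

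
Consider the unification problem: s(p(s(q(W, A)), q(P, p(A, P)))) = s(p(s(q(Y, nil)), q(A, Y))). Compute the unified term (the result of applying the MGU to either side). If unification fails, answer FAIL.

s(p(s(q(p(nil, nil), nil)), q(nil, p(nil, nil))))

Decompose s/1: p(s(q(W, A)), q(P, p(A, P))) = p(s(q(Y, nil)), q(A, Y)).
Decompose p/2: s(q(W, A)) = s(q(Y, nil)),  q(P, p(A, P)) = q(A, Y).
Decompose s/1: q(W, A) = q(Y, nil).
Decompose q/2: W = Y,  A = nil.
Bind W := Y; no other remaining equation mentions W.
Bind A := nil; substituting into the remaining equation gives: q(P, p(nil, P)) = q(nil, Y).
Decompose q/2: P = nil,  p(nil, P) = Y.
Bind P := nil; substituting into the remaining equation gives: p(nil, nil) = Y.
Bind Y := p(nil, nil). Substituting into the earlier binding gives W := p(nil, nil).
Applying the MGU to either side gives s(p(s(q(p(nil, nil), nil)), q(nil, p(nil, nil)))).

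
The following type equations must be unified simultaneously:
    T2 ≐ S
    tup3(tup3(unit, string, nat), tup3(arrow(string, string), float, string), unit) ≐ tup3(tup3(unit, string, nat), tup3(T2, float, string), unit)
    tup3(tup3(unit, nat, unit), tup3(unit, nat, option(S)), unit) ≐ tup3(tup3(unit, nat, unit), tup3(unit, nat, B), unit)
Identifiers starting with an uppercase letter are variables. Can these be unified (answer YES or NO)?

YES

Bind T2 := S; substituting into the one remaining equation that mentions T2 gives: tup3(tup3(unit, string, nat), tup3(arrow(string, string), float, string), unit) ≐ tup3(tup3(unit, string, nat), tup3(S, float, string), unit).
Decompose tup3/3: tup3(unit, string, nat) ≐ tup3(unit, string, nat),  tup3(arrow(string, string), float, string) ≐ tup3(S, float, string),  unit ≐ unit.
Delete trivial equation tup3(unit, string, nat) ≐ tup3(unit, string, nat).
Decompose tup3/3: arrow(string, string) ≐ S,  float ≐ float,  string ≐ string.
Bind S := arrow(string, string); substituting into the one remaining equation that mentions S gives: tup3(tup3(unit, nat, unit), tup3(unit, nat, option(arrow(string, string))), unit) ≐ tup3(tup3(unit, nat, unit), tup3(unit, nat, B), unit). Substituting into the earlier binding gives T2 := arrow(string, string).
Delete trivial equation float ≐ float.
Delete trivial equation string ≐ string.
Delete trivial equation unit ≐ unit.
Decompose tup3/3: tup3(unit, nat, unit) ≐ tup3(unit, nat, unit),  tup3(unit, nat, option(arrow(string, string))) ≐ tup3(unit, nat, B),  unit ≐ unit.
Delete trivial equation tup3(unit, nat, unit) ≐ tup3(unit, nat, unit).
Decompose tup3/3: unit ≐ unit,  nat ≐ nat,  option(arrow(string, string)) ≐ B.
Delete trivial equation unit ≐ unit.
Delete trivial equation nat ≐ nat.
Bind B := option(arrow(string, string)); no other remaining equation mentions B.
Delete trivial equation unit ≐ unit.
No equations remain and no clash or occurs-check failure arose, so a unifier exists.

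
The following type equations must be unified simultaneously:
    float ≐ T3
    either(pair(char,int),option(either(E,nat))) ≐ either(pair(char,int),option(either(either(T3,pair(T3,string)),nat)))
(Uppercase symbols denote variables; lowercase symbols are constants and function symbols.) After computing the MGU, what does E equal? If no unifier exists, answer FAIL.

Bind T3 := float; substituting into the remaining equation gives: either(pair(char,int),option(either(E,nat))) ≐ either(pair(char,int),option(either(either(float,pair(float,string)),nat))).
Decompose either/2: pair(char,int) ≐ pair(char,int),  option(either(E,nat)) ≐ option(either(either(float,pair(float,string)),nat)).
Delete trivial equation pair(char,int) ≐ pair(char,int).
Decompose option/1: either(E,nat) ≐ either(either(float,pair(float,string)),nat).
Decompose either/2: E ≐ either(float,pair(float,string)),  nat ≐ nat.
Bind E := either(float,pair(float,string)); no other remaining equation mentions E.
Delete trivial equation nat ≐ nat.
MGU = { T3 ↦ float, E ↦ either(float,pair(float,string)) }, so E ↦ either(float,pair(float,string)).

either(float,pair(float,string))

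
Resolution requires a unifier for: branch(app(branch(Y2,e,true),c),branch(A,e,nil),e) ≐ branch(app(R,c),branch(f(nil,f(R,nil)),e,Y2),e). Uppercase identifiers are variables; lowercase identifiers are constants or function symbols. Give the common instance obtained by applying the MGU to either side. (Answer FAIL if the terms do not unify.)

branch(app(branch(nil,e,true),c),branch(f(nil,f(branch(nil,e,true),nil)),e,nil),e)

Decompose branch/3: app(branch(Y2,e,true),c) ≐ app(R,c),  branch(A,e,nil) ≐ branch(f(nil,f(R,nil)),e,Y2),  e ≐ e.
Decompose app/2: branch(Y2,e,true) ≐ R,  c ≐ c.
Bind R := branch(Y2,e,true); substituting into the one remaining equation that mentions R gives: branch(A,e,nil) ≐ branch(f(nil,f(branch(Y2,e,true),nil)),e,Y2).
Delete trivial equation c ≐ c.
Decompose branch/3: A ≐ f(nil,f(branch(Y2,e,true),nil)),  e ≐ e,  nil ≐ Y2.
Bind A := f(nil,f(branch(Y2,e,true),nil)); no other remaining equation mentions A.
Delete trivial equation e ≐ e.
Bind Y2 := nil; no other remaining equation mentions Y2. Substituting into the earlier bindings gives R := branch(nil,e,true), A := f(nil,f(branch(nil,e,true),nil)).
Delete trivial equation e ≐ e.
Applying the MGU to either side gives branch(app(branch(nil,e,true),c),branch(f(nil,f(branch(nil,e,true),nil)),e,nil),e).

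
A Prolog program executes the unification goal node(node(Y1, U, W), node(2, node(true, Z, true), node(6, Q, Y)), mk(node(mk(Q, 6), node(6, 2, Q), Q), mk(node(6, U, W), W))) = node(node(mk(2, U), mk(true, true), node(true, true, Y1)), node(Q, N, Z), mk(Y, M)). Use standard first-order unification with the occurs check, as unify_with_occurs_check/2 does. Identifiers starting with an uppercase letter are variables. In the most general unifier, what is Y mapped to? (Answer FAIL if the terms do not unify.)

Decompose node/3: node(Y1, U, W) = node(mk(2, U), mk(true, true), node(true, true, Y1)),  node(2, node(true, Z, true), node(6, Q, Y)) = node(Q, N, Z),  mk(node(mk(Q, 6), node(6, 2, Q), Q), mk(node(6, U, W), W)) = mk(Y, M).
Decompose node/3: Y1 = mk(2, U),  U = mk(true, true),  W = node(true, true, Y1).
Bind Y1 := mk(2, U); substituting into the one remaining equation that mentions Y1 gives: W = node(true, true, mk(2, U)).
Bind U := mk(true, true); substituting into the 2 remaining equations that mention U gives: W = node(true, true, mk(2, mk(true, true))),  mk(node(mk(Q, 6), node(6, 2, Q), Q), mk(node(6, mk(true, true), W), W)) = mk(Y, M). Substituting into the earlier binding gives Y1 := mk(2, mk(true, true)).
Bind W := node(true, true, mk(2, mk(true, true))); substituting into the one remaining equation that mentions W gives: mk(node(mk(Q, 6), node(6, 2, Q), Q), mk(node(6, mk(true, true), node(true, true, mk(2, mk(true, true)))), node(true, true, mk(2, mk(true, true))))) = mk(Y, M).
Decompose node/3: 2 = Q,  node(true, Z, true) = N,  node(6, Q, Y) = Z.
Bind Q := 2; substituting into the 2 remaining equations that mention Q gives: node(6, 2, Y) = Z,  mk(node(mk(2, 6), node(6, 2, 2), 2), mk(node(6, mk(true, true), node(true, true, mk(2, mk(true, true)))), node(true, true, mk(2, mk(true, true))))) = mk(Y, M).
Bind N := node(true, Z, true); no other remaining equation mentions N.
Bind Z := node(6, 2, Y); no other remaining equation mentions Z. Substituting into the earlier binding gives N := node(true, node(6, 2, Y), true).
Decompose mk/2: node(mk(2, 6), node(6, 2, 2), 2) = Y,  mk(node(6, mk(true, true), node(true, true, mk(2, mk(true, true)))), node(true, true, mk(2, mk(true, true)))) = M.
Bind Y := node(mk(2, 6), node(6, 2, 2), 2); no other remaining equation mentions Y. Substituting into the earlier bindings gives N := node(true, node(6, 2, node(mk(2, 6), node(6, 2, 2), 2)), true), Z := node(6, 2, node(mk(2, 6), node(6, 2, 2), 2)).
Bind M := mk(node(6, mk(true, true), node(true, true, mk(2, mk(true, true)))), node(true, true, mk(2, mk(true, true)))).
MGU = { Y1 ↦ mk(2, mk(true, true)), U ↦ mk(true, true), W ↦ node(true, true, mk(2, mk(true, true))), Q ↦ 2, N ↦ node(true, node(6, 2, node(mk(2, 6), node(6, 2, 2), 2)), true), Z ↦ node(6, 2, node(mk(2, 6), node(6, 2, 2), 2)), Y ↦ node(mk(2, 6), node(6, 2, 2), 2), M ↦ mk(node(6, mk(true, true), node(true, true, mk(2, mk(true, true)))), node(true, true, mk(2, mk(true, true)))) }, so Y ↦ node(mk(2, 6), node(6, 2, 2), 2).

node(mk(2, 6), node(6, 2, 2), 2)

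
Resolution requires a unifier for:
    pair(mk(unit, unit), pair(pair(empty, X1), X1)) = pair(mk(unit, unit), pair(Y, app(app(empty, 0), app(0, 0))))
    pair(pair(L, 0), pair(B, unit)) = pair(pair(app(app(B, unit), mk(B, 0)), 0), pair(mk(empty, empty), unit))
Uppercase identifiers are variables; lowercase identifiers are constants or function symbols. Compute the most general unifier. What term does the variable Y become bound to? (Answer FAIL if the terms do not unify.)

Decompose pair/2: mk(unit, unit) = mk(unit, unit),  pair(pair(empty, X1), X1) = pair(Y, app(app(empty, 0), app(0, 0))).
Delete trivial equation mk(unit, unit) = mk(unit, unit).
Decompose pair/2: pair(empty, X1) = Y,  X1 = app(app(empty, 0), app(0, 0)).
Bind Y := pair(empty, X1); no other remaining equation mentions Y.
Bind X1 := app(app(empty, 0), app(0, 0)); no other remaining equation mentions X1. Substituting into the earlier binding gives Y := pair(empty, app(app(empty, 0), app(0, 0))).
Decompose pair/2: pair(L, 0) = pair(app(app(B, unit), mk(B, 0)), 0),  pair(B, unit) = pair(mk(empty, empty), unit).
Decompose pair/2: L = app(app(B, unit), mk(B, 0)),  0 = 0.
Bind L := app(app(B, unit), mk(B, 0)); no other remaining equation mentions L.
Delete trivial equation 0 = 0.
Decompose pair/2: B = mk(empty, empty),  unit = unit.
Bind B := mk(empty, empty); no other remaining equation mentions B. Substituting into the earlier binding gives L := app(app(mk(empty, empty), unit), mk(mk(empty, empty), 0)).
Delete trivial equation unit = unit.
MGU = { Y ↦ pair(empty, app(app(empty, 0), app(0, 0))), X1 ↦ app(app(empty, 0), app(0, 0)), L ↦ app(app(mk(empty, empty), unit), mk(mk(empty, empty), 0)), B ↦ mk(empty, empty) }, so Y ↦ pair(empty, app(app(empty, 0), app(0, 0))).

pair(empty, app(app(empty, 0), app(0, 0)))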